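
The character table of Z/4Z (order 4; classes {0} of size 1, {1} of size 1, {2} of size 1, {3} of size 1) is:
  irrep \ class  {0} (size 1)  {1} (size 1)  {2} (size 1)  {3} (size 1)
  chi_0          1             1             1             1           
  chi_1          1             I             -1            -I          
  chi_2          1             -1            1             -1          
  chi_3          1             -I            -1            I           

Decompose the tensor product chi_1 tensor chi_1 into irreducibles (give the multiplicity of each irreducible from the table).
chi_1 tensor chi_1 = chi_2 (all other irreducibles have multiplicity 0).

The character of a tensor product is the pointwise product (chi_1 * chi_1)(C) = chi_1(C) * chi_1(C):
  {0}: (1)*(1), {1}: (I)*(I), {2}: (-1)*(-1), {3}: (-I)*(-I)
so (chi_1 * chi_1) takes values
  {0} -> 1, {1} -> -1, {2} -> 1, {3} -> -1.
Now take the inner product of this character with each irreducible chi from the table, <chi_1*chi_1, chi> = (1/4) sum_C |C| (chi_1*chi_1)(C) conj(chi(C)):
  <chi_1*chi_1, chi_0> = (1/4)[1*(1)*conj(1) + 1*(-1)*conj(1) + 1*(1)*conj(1) + 1*(-1)*conj(1)]
      = (1/4)[(1) + (-1) + (1) + (-1)] = 0/4 = 0
  <chi_1*chi_1, chi_1> = (1/4)[1*(1)*conj(1) + 1*(-1)*conj(I) + 1*(1)*conj(-1) + 1*(-1)*conj(-I)]
      = (1/4)[(1) + (I) + (-1) + (-I)] = 0/4 = 0
  <chi_1*chi_1, chi_2> = (1/4)[1*(1)*conj(1) + 1*(-1)*conj(-1) + 1*(1)*conj(1) + 1*(-1)*conj(-1)]
      = (1/4)[(1) + (1) + (1) + (1)] = 4/4 = 1
  <chi_1*chi_1, chi_3> = (1/4)[1*(1)*conj(1) + 1*(-1)*conj(-I) + 1*(1)*conj(-1) + 1*(-1)*conj(I)]
      = (1/4)[(1) + (-I) + (-1) + (I)] = 0/4 = 0
(Exp terms are combined using exp(i*s)*conj(exp(i*t)) = exp(i*(s-t)), and sums of them are collapsed using the identity that for every m > 1 the m distinct m-th roots of unity sum to 0, e.g. 1 + exp(2*I*pi/3) + exp(-2*I*pi/3) = 0.)
Hence the multiplicities are chi_2: 1. Dimension check: dim(chi_1)*dim(chi_1) = 1*1 = 1 and sum (mult * dim) = 1*1 = 1.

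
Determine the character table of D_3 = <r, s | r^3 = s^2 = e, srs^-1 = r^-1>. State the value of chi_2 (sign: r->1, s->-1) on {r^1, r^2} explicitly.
Conjugacy classes: {e} of size 1, {r^1, r^2} of size 2, {s, sr, ..., sr^2} of size 3.
Character table:
  irrep \ class              {e} (size 1)  {r^1, r^2} (size 2)  {s, sr, ..., sr^2} (size 3)
  chi_1 (triv)               1             1                    1                          
  chi_2 (sign: r->1, s->-1)  1             1                    -1                         
  chi_3 (2d, j=1)            2             -1                   0                          

Spot check: chi_2 (sign: r->1, s->-1) on {r^1, r^2} = 1.

Why: D_3 has order 2*3 = 6 with 3 conjugacy classes, hence 3 irreducibles. Sum of squared dims 1 + 1 + 4 = 6 = |G|. Linear characters come from the abelianisation; the 2-dimensional irreps have character r^k -> 2*cos(2*pi*j*k/3), reflections -> 0.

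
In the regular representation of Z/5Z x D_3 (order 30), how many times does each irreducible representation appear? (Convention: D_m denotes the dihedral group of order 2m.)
Each irreducible V_i of dimension d_i appears with multiplicity d_i, i.e. rho_reg = (direct sum over all irreducibles V_i) d_i V_i. The irreducible dimensions for Z/5Z x D_3 are 1, 1, 1, 1, 1, 1, 1, 1, 1, 1, 2, 2, 2, 2, 2: 10 irreducibles of dimension 1, each with multiplicity 1; 5 irreducibles of dimension 2, each with multiplicity 2. Total dimension 10*1*1 + 5*2*2 = 30 = |G|.

General theorem: in the regular representation of a finite group G, each irreducible appears with multiplicity equal to its dimension. Check: dim(rho_reg) = sum d_i^2 = 1 + 1 + 1 + 1 + 1 + 1 + 1 + 1 + 1 + 1 + 4 + 4 + 4 + 4 + 4 = 30 = |G|.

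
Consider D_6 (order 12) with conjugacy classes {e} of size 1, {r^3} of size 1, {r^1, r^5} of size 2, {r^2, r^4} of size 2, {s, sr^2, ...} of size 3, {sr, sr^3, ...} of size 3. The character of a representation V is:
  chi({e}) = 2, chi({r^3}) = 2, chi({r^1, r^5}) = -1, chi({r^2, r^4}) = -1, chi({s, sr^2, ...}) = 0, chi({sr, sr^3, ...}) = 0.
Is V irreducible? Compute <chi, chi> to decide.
Irreducible: <chi, chi> = 1.

Reasoning: <chi, chi> = (1/|G|) sum_C |C| * |chi(C)|^2 = (1/12)[1*|2|^2 + 1*|2|^2 + 2*|-1|^2 + 2*|-1|^2 + 3*|0|^2 + 3*|0|^2]
  = (1/12)[(4) + (4) + (2) + (2) + (0) + (0)] = 12/12 = 1.
A character is irreducible iff <chi, chi> = 1, so this representation is irreducible.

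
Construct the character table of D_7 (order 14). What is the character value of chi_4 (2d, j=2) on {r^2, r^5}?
Conjugacy classes: {e} of size 1, {r^1, r^6} of size 2, {r^2, r^5} of size 2, {r^3, r^4} of size 2, {s, sr, ..., sr^6} of size 7.
Character table:
  irrep \ class              {e} (size 1)  {r^1, r^6} (size 2)  {r^2, r^5} (size 2)  {r^3, r^4} (size 2)  {s, sr, ..., sr^6} (size 7)
  chi_1 (triv)               1             1                    1                    1                    1                          
  chi_2 (sign: r->1, s->-1)  1             1                    1                    1                    -1                         
  chi_3 (2d, j=1)            2             2*cos(2*pi/7)        -2*cos(3*pi/7)       -2*cos(pi/7)         0                          
  chi_4 (2d, j=2)            2             -2*cos(3*pi/7)       -2*cos(pi/7)         2*cos(2*pi/7)        0                          
  chi_5 (2d, j=3)            2             -2*cos(pi/7)         2*cos(2*pi/7)        -2*cos(3*pi/7)       0                          

Spot check: chi_4 (2d, j=2) on {r^2, r^5} = -2*cos(pi/7).

Proof sketch: D_7 has order 2*7 = 14 with 5 conjugacy classes, hence 5 irreducibles. Sum of squared dims 1 + 1 + 4 + 4 + 4 = 14 = |G|. Linear characters come from the abelianisation; the 2-dimensional irreps have character r^k -> 2*cos(2*pi*j*k/7), reflections -> 0.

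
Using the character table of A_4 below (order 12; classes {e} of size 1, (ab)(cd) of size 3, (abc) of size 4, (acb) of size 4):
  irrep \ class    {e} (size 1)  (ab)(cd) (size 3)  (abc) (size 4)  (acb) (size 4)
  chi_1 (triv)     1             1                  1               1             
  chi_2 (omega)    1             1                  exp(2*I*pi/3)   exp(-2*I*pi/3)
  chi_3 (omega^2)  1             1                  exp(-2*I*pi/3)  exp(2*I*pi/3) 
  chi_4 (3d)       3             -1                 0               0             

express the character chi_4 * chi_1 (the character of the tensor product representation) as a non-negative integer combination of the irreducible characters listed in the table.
chi_4 tensor chi_1 = chi_4 (all other irreducibles have multiplicity 0).

Argument: The character of a tensor product is the pointwise product (chi_4 * chi_1)(C) = chi_4(C) * chi_1(C):
  {e}: (3)*(1), (ab)(cd): (-1)*(1), (abc): (0)*(1), (acb): (0)*(1)
so (chi_4 * chi_1) takes values
  {e} -> 3, (ab)(cd) -> -1, (abc) -> 0, (acb) -> 0.
Now take the inner product of this character with each irreducible chi from the table, <chi_4*chi_1, chi> = (1/12) sum_C |C| (chi_4*chi_1)(C) conj(chi(C)):
  <chi_4*chi_1, chi_1> = (1/12)[1*(3)*conj(1) + 3*(-1)*conj(1) + 4*(0)*conj(1) + 4*(0)*conj(1)]
      = (1/12)[(3) + (-3) + (0) + (0)] = 0/12 = 0
  <chi_4*chi_1, chi_2> = (1/12)[1*(3)*conj(1) + 3*(-1)*conj(1) + 4*(0)*conj(exp(2*I*pi/3)) + 4*(0)*conj(exp(-2*I*pi/3))]
      = (1/12)[(3) + (-3) + (0) + (0)] = 0/12 = 0
  <chi_4*chi_1, chi_3> = (1/12)[1*(3)*conj(1) + 3*(-1)*conj(1) + 4*(0)*conj(exp(-2*I*pi/3)) + 4*(0)*conj(exp(2*I*pi/3))]
      = (1/12)[(3) + (-3) + (0) + (0)] = 0/12 = 0
  <chi_4*chi_1, chi_4> = (1/12)[1*(3)*conj(3) + 3*(-1)*conj(-1) + 4*(0)*conj(0) + 4*(0)*conj(0)]
      = (1/12)[(9) + (3) + (0) + (0)] = 12/12 = 1
(Exp terms are combined using exp(i*s)*conj(exp(i*t)) = exp(i*(s-t)), and sums of them are collapsed using the identity that for every m > 1 the m distinct m-th roots of unity sum to 0, e.g. 1 + exp(2*I*pi/3) + exp(-2*I*pi/3) = 0.)
Hence the multiplicities are chi_4: 1. Dimension check: dim(chi_4)*dim(chi_1) = 3*1 = 3 and sum (mult * dim) = 1*3 = 3.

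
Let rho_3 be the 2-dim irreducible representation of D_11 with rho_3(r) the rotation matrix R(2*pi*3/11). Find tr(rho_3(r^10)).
chi_{rho_3}(r^10) = 2*cos(2*pi*3*10/11) = -2*cos(5*pi/11)

Details: rho_3(r^10) is rotation by angle 2*pi*3*10/11, whose trace is 2*cos(2*pi*3*10/11) = -2*cos(5*pi/11).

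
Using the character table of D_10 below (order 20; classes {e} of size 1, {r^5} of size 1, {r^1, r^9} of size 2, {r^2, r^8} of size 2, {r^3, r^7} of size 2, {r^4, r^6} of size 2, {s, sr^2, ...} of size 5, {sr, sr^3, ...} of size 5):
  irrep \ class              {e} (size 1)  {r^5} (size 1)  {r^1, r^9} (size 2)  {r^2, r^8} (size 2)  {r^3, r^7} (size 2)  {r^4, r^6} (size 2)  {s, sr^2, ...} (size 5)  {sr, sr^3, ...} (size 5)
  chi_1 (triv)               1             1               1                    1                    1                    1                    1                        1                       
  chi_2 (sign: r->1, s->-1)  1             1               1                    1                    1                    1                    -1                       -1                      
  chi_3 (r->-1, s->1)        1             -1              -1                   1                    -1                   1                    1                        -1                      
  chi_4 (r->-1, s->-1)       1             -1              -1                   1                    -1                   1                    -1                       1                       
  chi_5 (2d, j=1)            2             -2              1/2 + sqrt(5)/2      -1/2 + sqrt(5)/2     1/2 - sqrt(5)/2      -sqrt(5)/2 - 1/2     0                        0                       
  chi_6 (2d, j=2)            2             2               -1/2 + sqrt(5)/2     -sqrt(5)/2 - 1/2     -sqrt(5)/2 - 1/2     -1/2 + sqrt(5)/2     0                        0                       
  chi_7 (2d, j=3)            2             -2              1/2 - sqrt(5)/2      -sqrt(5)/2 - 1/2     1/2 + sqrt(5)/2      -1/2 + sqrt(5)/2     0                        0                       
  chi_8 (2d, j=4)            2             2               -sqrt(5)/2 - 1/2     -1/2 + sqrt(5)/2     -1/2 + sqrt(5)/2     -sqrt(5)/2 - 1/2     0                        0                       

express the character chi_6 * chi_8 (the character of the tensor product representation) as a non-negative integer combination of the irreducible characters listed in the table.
chi_6 tensor chi_8 = chi_6 + chi_8 (all other irreducibles have multiplicity 0).

Justification: The character of a tensor product is the pointwise product (chi_6 * chi_8)(C) = chi_6(C) * chi_8(C):
  {e}: (2)*(2), {r^5}: (2)*(2), {r^1, r^9}: (-1/2 + sqrt(5)/2)*(-sqrt(5)/2 - 1/2), {r^2, r^8}: (-sqrt(5)/2 - 1/2)*(-1/2 + sqrt(5)/2), {r^3, r^7}: (-sqrt(5)/2 - 1/2)*(-1/2 + sqrt(5)/2), {r^4, r^6}: (-1/2 + sqrt(5)/2)*(-sqrt(5)/2 - 1/2), {s, sr^2, ...}: (0)*(0), {sr, sr^3, ...}: (0)*(0)
so (chi_6 * chi_8) takes values
  {e} -> 4, {r^5} -> 4, {r^1, r^9} -> -1, {r^2, r^8} -> -1, {r^3, r^7} -> -1, {r^4, r^6} -> -1, {s, sr^2, ...} -> 0, {sr, sr^3, ...} -> 0.
Now take the inner product of this character with each irreducible chi from the table, <chi_6*chi_8, chi> = (1/20) sum_C |C| (chi_6*chi_8)(C) conj(chi(C)):
  <chi_6*chi_8, chi_1> = (1/20)[1*(4)*conj(1) + 1*(4)*conj(1) + 2*(-1)*conj(1) + 2*(-1)*conj(1) + 2*(-1)*conj(1) + 2*(-1)*conj(1) + 5*(0)*conj(1) + 5*(0)*conj(1)]
      = (1/20)[(4) + (4) + (-2) + (-2) + (-2) + (-2) + (0) + (0)] = 0/20 = 0
  <chi_6*chi_8, chi_2> = (1/20)[1*(4)*conj(1) + 1*(4)*conj(1) + 2*(-1)*conj(1) + 2*(-1)*conj(1) + 2*(-1)*conj(1) + 2*(-1)*conj(1) + 5*(0)*conj(-1) + 5*(0)*conj(-1)]
      = (1/20)[(4) + (4) + (-2) + (-2) + (-2) + (-2) + (0) + (0)] = 0/20 = 0
  <chi_6*chi_8, chi_3> = (1/20)[1*(4)*conj(1) + 1*(4)*conj(-1) + 2*(-1)*conj(-1) + 2*(-1)*conj(1) + 2*(-1)*conj(-1) + 2*(-1)*conj(1) + 5*(0)*conj(1) + 5*(0)*conj(-1)]
      = (1/20)[(4) + (-4) + (2) + (-2) + (2) + (-2) + (0) + (0)] = 0/20 = 0
  <chi_6*chi_8, chi_4> = (1/20)[1*(4)*conj(1) + 1*(4)*conj(-1) + 2*(-1)*conj(-1) + 2*(-1)*conj(1) + 2*(-1)*conj(-1) + 2*(-1)*conj(1) + 5*(0)*conj(-1) + 5*(0)*conj(1)]
      = (1/20)[(4) + (-4) + (2) + (-2) + (2) + (-2) + (0) + (0)] = 0/20 = 0
  <chi_6*chi_8, chi_5> = (1/20)[1*(4)*conj(2) + 1*(4)*conj(-2) + 2*(-1)*conj(1/2 + sqrt(5)/2) + 2*(-1)*conj(-1/2 + sqrt(5)/2) + 2*(-1)*conj(1/2 - sqrt(5)/2) + 2*(-1)*conj(-sqrt(5)/2 - 1/2) + 5*(0)*conj(0) + 5*(0)*conj(0)]
      = (1/20)[(8) + (-8) + (-sqrt(5) - 1) + (1 - sqrt(5)) + (-1 + sqrt(5)) + (1 + sqrt(5)) + (0) + (0)] = 0/20 = 0
  <chi_6*chi_8, chi_6> = (1/20)[1*(4)*conj(2) + 1*(4)*conj(2) + 2*(-1)*conj(-1/2 + sqrt(5)/2) + 2*(-1)*conj(-sqrt(5)/2 - 1/2) + 2*(-1)*conj(-sqrt(5)/2 - 1/2) + 2*(-1)*conj(-1/2 + sqrt(5)/2) + 5*(0)*conj(0) + 5*(0)*conj(0)]
      = (1/20)[(8) + (8) + (1 - sqrt(5)) + (1 + sqrt(5)) + (1 + sqrt(5)) + (1 - sqrt(5)) + (0) + (0)] = 20/20 = 1
  <chi_6*chi_8, chi_7> = (1/20)[1*(4)*conj(2) + 1*(4)*conj(-2) + 2*(-1)*conj(1/2 - sqrt(5)/2) + 2*(-1)*conj(-sqrt(5)/2 - 1/2) + 2*(-1)*conj(1/2 + sqrt(5)/2) + 2*(-1)*conj(-1/2 + sqrt(5)/2) + 5*(0)*conj(0) + 5*(0)*conj(0)]
      = (1/20)[(8) + (-8) + (-1 + sqrt(5)) + (1 + sqrt(5)) + (-sqrt(5) - 1) + (1 - sqrt(5)) + (0) + (0)] = 0/20 = 0
  <chi_6*chi_8, chi_8> = (1/20)[1*(4)*conj(2) + 1*(4)*conj(2) + 2*(-1)*conj(-sqrt(5)/2 - 1/2) + 2*(-1)*conj(-1/2 + sqrt(5)/2) + 2*(-1)*conj(-1/2 + sqrt(5)/2) + 2*(-1)*conj(-sqrt(5)/2 - 1/2) + 5*(0)*conj(0) + 5*(0)*conj(0)]
      = (1/20)[(8) + (8) + (1 + sqrt(5)) + (1 - sqrt(5)) + (1 - sqrt(5)) + (1 + sqrt(5)) + (0) + (0)] = 20/20 = 1
Hence the multiplicities are chi_6: 1, chi_8: 1. Dimension check: dim(chi_6)*dim(chi_8) = 2*2 = 4 and sum (mult * dim) = 1*2 + 1*2 = 4.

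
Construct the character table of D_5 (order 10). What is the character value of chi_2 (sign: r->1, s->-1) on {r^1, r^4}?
Conjugacy classes: {e} of size 1, {r^1, r^4} of size 2, {r^2, r^3} of size 2, {s, sr, ..., sr^4} of size 5.
Character table:
  irrep \ class              {e} (size 1)  {r^1, r^4} (size 2)  {r^2, r^3} (size 2)  {s, sr, ..., sr^4} (size 5)
  chi_1 (triv)               1             1                    1                    1                          
  chi_2 (sign: r->1, s->-1)  1             1                    1                    -1                         
  chi_3 (2d, j=1)            2             -1/2 + sqrt(5)/2     -sqrt(5)/2 - 1/2     0                          
  chi_4 (2d, j=2)            2             -sqrt(5)/2 - 1/2     -1/2 + sqrt(5)/2     0                          

Spot check: chi_2 (sign: r->1, s->-1) on {r^1, r^4} = 1.

Justification: D_5 has order 2*5 = 10 with 4 conjugacy classes, hence 4 irreducibles. Sum of squared dims 1 + 1 + 4 + 4 = 10 = |G|. Linear characters come from the abelianisation; the 2-dimensional irreps have character r^k -> 2*cos(2*pi*j*k/5), reflections -> 0.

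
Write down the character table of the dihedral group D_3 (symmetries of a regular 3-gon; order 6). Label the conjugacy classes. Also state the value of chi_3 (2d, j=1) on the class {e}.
Conjugacy classes: {e} of size 1, {r^1, r^2} of size 2, {s, sr, ..., sr^2} of size 3.
Character table:
  irrep \ class              {e} (size 1)  {r^1, r^2} (size 2)  {s, sr, ..., sr^2} (size 3)
  chi_1 (triv)               1             1                    1                          
  chi_2 (sign: r->1, s->-1)  1             1                    -1                         
  chi_3 (2d, j=1)            2             -1                   0                          

Spot check: chi_3 (2d, j=1) on {e} = 2.

Derivation: D_3 has order 2*3 = 6 with 3 conjugacy classes, hence 3 irreducibles. Sum of squared dims 1 + 1 + 4 = 6 = |G|. Linear characters come from the abelianisation; the 2-dimensional irreps have character r^k -> 2*cos(2*pi*j*k/3), reflections -> 0.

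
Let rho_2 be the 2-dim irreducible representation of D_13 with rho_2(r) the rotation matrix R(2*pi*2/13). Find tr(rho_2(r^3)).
chi_{rho_2}(r^3) = 2*cos(2*pi*2*3/13) = -2*cos(pi/13)

Proof sketch: rho_2(r^3) is rotation by angle 2*pi*2*3/13, whose trace is 2*cos(2*pi*2*3/13) = -2*cos(pi/13).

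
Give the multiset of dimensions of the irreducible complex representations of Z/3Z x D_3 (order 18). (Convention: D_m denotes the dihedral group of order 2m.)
Dimensions: 1, 1, 1, 1, 1, 1, 2, 2, 2

Details: There are 9 irreducibles (= number of conjugacy classes). Their dimensions d_i satisfy sum d_i^2 = |G| = 18: 1 + 1 + 1 + 1 + 1 + 1 + 4 + 4 + 4 = 18. (For the product with Z/3Z: each of the 3 1-dim characters of Z/3Z tensors with each irrep of D_3, giving 3 copies of each D_3-dimension.)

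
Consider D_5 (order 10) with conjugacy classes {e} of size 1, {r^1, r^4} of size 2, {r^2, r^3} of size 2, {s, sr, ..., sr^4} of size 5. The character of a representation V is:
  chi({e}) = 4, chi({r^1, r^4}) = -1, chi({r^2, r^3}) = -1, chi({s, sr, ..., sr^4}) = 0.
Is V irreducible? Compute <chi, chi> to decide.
Not irreducible (reducible): <chi, chi> = 2 > 1.

Reasoning: <chi, chi> = (1/|G|) sum_C |C| * |chi(C)|^2 = (1/10)[1*|4|^2 + 2*|-1|^2 + 2*|-1|^2 + 5*|0|^2]
  = (1/10)[(16) + (2) + (2) + (0)] = 20/10 = 2.
A character is irreducible iff <chi, chi> = 1, so this representation is reducible.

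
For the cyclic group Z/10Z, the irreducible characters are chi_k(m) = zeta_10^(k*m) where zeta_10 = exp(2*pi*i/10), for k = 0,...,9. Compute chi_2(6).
chi_2(6) = zeta_10^12 = exp(2*I*pi/5)

Explanation: chi_2(6) = zeta_10^(2*6) = zeta_10^12. Since zeta_10^10 = 1, this equals zeta_10^2 = exp(2*pi*i*2/10) = exp(2*I*pi/5).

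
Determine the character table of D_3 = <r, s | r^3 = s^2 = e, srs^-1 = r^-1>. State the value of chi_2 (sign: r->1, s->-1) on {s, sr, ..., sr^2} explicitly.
Conjugacy classes: {e} of size 1, {r^1, r^2} of size 2, {s, sr, ..., sr^2} of size 3.
Character table:
  irrep \ class              {e} (size 1)  {r^1, r^2} (size 2)  {s, sr, ..., sr^2} (size 3)
  chi_1 (triv)               1             1                    1                          
  chi_2 (sign: r->1, s->-1)  1             1                    -1                         
  chi_3 (2d, j=1)            2             -1                   0                          

Spot check: chi_2 (sign: r->1, s->-1) on {s, sr, ..., sr^2} = -1.

Working: D_3 has order 2*3 = 6 with 3 conjugacy classes, hence 3 irreducibles. Sum of squared dims 1 + 1 + 4 = 6 = |G|. Linear characters come from the abelianisation; the 2-dimensional irreps have character r^k -> 2*cos(2*pi*j*k/3), reflections -> 0.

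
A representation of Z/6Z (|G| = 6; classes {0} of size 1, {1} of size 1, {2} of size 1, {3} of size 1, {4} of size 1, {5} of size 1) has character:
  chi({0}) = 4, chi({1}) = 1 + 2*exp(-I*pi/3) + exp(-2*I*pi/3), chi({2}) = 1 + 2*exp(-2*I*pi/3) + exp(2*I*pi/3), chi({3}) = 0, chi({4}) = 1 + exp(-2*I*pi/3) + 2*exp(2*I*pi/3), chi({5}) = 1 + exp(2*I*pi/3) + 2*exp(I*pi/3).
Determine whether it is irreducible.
Not irreducible (reducible): <chi, chi> = 6 > 1.

Details: <chi, chi> = (1/|G|) sum_C |C| * |chi(C)|^2 = (1/6)[1*|4|^2 + 1*|1 + 2*exp(-I*pi/3) + exp(-2*I*pi/3)|^2 + 1*|1 + 2*exp(-2*I*pi/3) + exp(2*I*pi/3)|^2 + 1*|0|^2 + 1*|1 + exp(-2*I*pi/3) + 2*exp(2*I*pi/3)|^2 + 1*|1 + exp(2*I*pi/3) + 2*exp(I*pi/3)|^2]
  = (1/6)[(16) + (9) + (1) + (0) + (1) + (9)] = 36/6 = 6.
(Exp terms are combined using exp(i*s)*conj(exp(i*t)) = exp(i*(s-t)), and sums of them are collapsed using the identity that for every m > 1 the m distinct m-th roots of unity sum to 0, e.g. 1 + exp(2*I*pi/3) + exp(-2*I*pi/3) = 0.)
A character is irreducible iff <chi, chi> = 1, so this representation is reducible.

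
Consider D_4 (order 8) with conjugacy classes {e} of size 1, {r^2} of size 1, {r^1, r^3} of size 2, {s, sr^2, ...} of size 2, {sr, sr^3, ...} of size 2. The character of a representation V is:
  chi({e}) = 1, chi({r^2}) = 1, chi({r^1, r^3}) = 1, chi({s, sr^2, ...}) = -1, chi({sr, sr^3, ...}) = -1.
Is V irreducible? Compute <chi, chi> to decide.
Irreducible: <chi, chi> = 1.

Argument: <chi, chi> = (1/|G|) sum_C |C| * |chi(C)|^2 = (1/8)[1*|1|^2 + 1*|1|^2 + 2*|1|^2 + 2*|-1|^2 + 2*|-1|^2]
  = (1/8)[(1) + (1) + (2) + (2) + (2)] = 8/8 = 1.
A character is irreducible iff <chi, chi> = 1, so this representation is irreducible.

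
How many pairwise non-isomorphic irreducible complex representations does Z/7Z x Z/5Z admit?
35

Justification: The number of irreducible complex representations of a finite group equals its number of conjugacy classes. Z/7Z x Z/5Z is abelian of order 35, so every element is its own conjugacy class: 35 classes, so Z/7Z x Z/5Z (order 35) has exactly 35 irreducible complex representations.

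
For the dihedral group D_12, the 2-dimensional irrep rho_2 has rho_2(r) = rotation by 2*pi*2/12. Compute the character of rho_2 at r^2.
chi_{rho_2}(r^2) = 2*cos(2*pi*2*2/12) = -1

Working: rho_2(r^2) is rotation by angle 2*pi*2*2/12, whose trace is 2*cos(2*pi*2*2/12) = -1.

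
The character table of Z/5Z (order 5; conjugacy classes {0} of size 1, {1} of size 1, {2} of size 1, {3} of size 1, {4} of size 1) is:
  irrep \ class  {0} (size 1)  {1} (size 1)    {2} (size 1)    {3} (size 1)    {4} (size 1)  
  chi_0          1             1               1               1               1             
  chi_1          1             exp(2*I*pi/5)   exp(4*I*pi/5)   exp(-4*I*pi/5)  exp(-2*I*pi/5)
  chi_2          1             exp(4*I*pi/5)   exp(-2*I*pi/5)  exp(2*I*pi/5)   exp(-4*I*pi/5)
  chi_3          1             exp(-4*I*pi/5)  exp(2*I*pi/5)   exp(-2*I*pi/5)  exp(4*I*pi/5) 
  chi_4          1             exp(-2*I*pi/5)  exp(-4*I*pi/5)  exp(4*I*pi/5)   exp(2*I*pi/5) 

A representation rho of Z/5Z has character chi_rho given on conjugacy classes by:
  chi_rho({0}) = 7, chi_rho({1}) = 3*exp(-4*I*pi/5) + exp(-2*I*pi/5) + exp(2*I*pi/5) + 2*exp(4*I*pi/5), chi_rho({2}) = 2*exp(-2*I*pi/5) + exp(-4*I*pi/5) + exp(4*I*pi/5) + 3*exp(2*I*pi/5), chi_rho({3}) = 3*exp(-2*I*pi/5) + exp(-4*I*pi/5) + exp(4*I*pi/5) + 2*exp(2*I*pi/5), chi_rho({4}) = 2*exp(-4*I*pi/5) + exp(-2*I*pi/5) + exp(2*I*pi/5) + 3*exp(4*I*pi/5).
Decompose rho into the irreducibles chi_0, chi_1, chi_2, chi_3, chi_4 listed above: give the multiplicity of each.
Multiplicities: chi_0: 0, chi_1: 1, chi_2: 2, chi_3: 3, chi_4: 1.

Argument: Use <chi_rho, chi> = (1/|G|) sum_C |C| * chi_rho(C) * conj(chi(C)) with |G| = 5 for each irreducible chi in the table:
  <chi_rho, chi_0> = (1/5)[1*(7)*conj(1) + 1*(3*exp(-4*I*pi/5) + exp(-2*I*pi/5) + exp(2*I*pi/5) + 2*exp(4*I*pi/5))*conj(1) + 1*(2*exp(-2*I*pi/5) + exp(-4*I*pi/5) + exp(4*I*pi/5) + 3*exp(2*I*pi/5))*conj(1) + 1*(3*exp(-2*I*pi/5) + exp(-4*I*pi/5) + exp(4*I*pi/5) + 2*exp(2*I*pi/5))*conj(1) + 1*(2*exp(-4*I*pi/5) + exp(-2*I*pi/5) + exp(2*I*pi/5) + 3*exp(4*I*pi/5))*conj(1)]
      = (1/5)[(7) + (3*exp(-4*I*pi/5) + exp(-2*I*pi/5) + exp(2*I*pi/5) + 2*exp(4*I*pi/5)) + (2*exp(-2*I*pi/5) + exp(-4*I*pi/5) + exp(4*I*pi/5) + 3*exp(2*I*pi/5)) + (3*exp(-2*I*pi/5) + exp(-4*I*pi/5) + exp(4*I*pi/5) + 2*exp(2*I*pi/5)) + (2*exp(-4*I*pi/5) + exp(-2*I*pi/5) + exp(2*I*pi/5) + 3*exp(4*I*pi/5))] = 0/5 = 0
  <chi_rho, chi_1> = (1/5)[1*(7)*conj(1) + 1*(3*exp(-4*I*pi/5) + exp(-2*I*pi/5) + exp(2*I*pi/5) + 2*exp(4*I*pi/5))*conj(exp(2*I*pi/5)) + 1*(2*exp(-2*I*pi/5) + exp(-4*I*pi/5) + exp(4*I*pi/5) + 3*exp(2*I*pi/5))*conj(exp(4*I*pi/5)) + 1*(3*exp(-2*I*pi/5) + exp(-4*I*pi/5) + exp(4*I*pi/5) + 2*exp(2*I*pi/5))*conj(exp(-4*I*pi/5)) + 1*(2*exp(-4*I*pi/5) + exp(-2*I*pi/5) + exp(2*I*pi/5) + 3*exp(4*I*pi/5))*conj(exp(-2*I*pi/5))]
      = (1/5)[(7) + (1 + exp(-4*I*pi/5) + 3*exp(4*I*pi/5) + 2*exp(2*I*pi/5)) + (1 + 3*exp(-2*I*pi/5) + exp(2*I*pi/5) + 2*exp(4*I*pi/5)) + (1 + 2*exp(-4*I*pi/5) + exp(-2*I*pi/5) + 3*exp(2*I*pi/5)) + (1 + 2*exp(-2*I*pi/5) + 3*exp(-4*I*pi/5) + exp(4*I*pi/5))] = 5/5 = 1
  <chi_rho, chi_2> = (1/5)[1*(7)*conj(1) + 1*(3*exp(-4*I*pi/5) + exp(-2*I*pi/5) + exp(2*I*pi/5) + 2*exp(4*I*pi/5))*conj(exp(4*I*pi/5)) + 1*(2*exp(-2*I*pi/5) + exp(-4*I*pi/5) + exp(4*I*pi/5) + 3*exp(2*I*pi/5))*conj(exp(-2*I*pi/5)) + 1*(3*exp(-2*I*pi/5) + exp(-4*I*pi/5) + exp(4*I*pi/5) + 2*exp(2*I*pi/5))*conj(exp(2*I*pi/5)) + 1*(2*exp(-4*I*pi/5) + exp(-2*I*pi/5) + exp(2*I*pi/5) + 3*exp(4*I*pi/5))*conj(exp(-4*I*pi/5))]
      = (1/5)[(7) + (2 + exp(-2*I*pi/5) + exp(4*I*pi/5) + 3*exp(2*I*pi/5)) + (2 + exp(-2*I*pi/5) + exp(-4*I*pi/5) + 3*exp(4*I*pi/5)) + (2 + 3*exp(-4*I*pi/5) + exp(4*I*pi/5) + exp(2*I*pi/5)) + (2 + 3*exp(-2*I*pi/5) + exp(-4*I*pi/5) + exp(2*I*pi/5))] = 10/5 = 2
  <chi_rho, chi_3> = (1/5)[1*(7)*conj(1) + 1*(3*exp(-4*I*pi/5) + exp(-2*I*pi/5) + exp(2*I*pi/5) + 2*exp(4*I*pi/5))*conj(exp(-4*I*pi/5)) + 1*(2*exp(-2*I*pi/5) + exp(-4*I*pi/5) + exp(4*I*pi/5) + 3*exp(2*I*pi/5))*conj(exp(2*I*pi/5)) + 1*(3*exp(-2*I*pi/5) + exp(-4*I*pi/5) + exp(4*I*pi/5) + 2*exp(2*I*pi/5))*conj(exp(-2*I*pi/5)) + 1*(2*exp(-4*I*pi/5) + exp(-2*I*pi/5) + exp(2*I*pi/5) + 3*exp(4*I*pi/5))*conj(exp(4*I*pi/5))]
      = (1/5)[(7) + (3 + 2*exp(-2*I*pi/5) + exp(-4*I*pi/5) + exp(2*I*pi/5)) + (3 + 2*exp(-4*I*pi/5) + exp(4*I*pi/5) + exp(2*I*pi/5)) + (3 + exp(-2*I*pi/5) + exp(-4*I*pi/5) + 2*exp(4*I*pi/5)) + (3 + exp(-2*I*pi/5) + exp(4*I*pi/5) + 2*exp(2*I*pi/5))] = 15/5 = 3
  <chi_rho, chi_4> = (1/5)[1*(7)*conj(1) + 1*(3*exp(-4*I*pi/5) + exp(-2*I*pi/5) + exp(2*I*pi/5) + 2*exp(4*I*pi/5))*conj(exp(-2*I*pi/5)) + 1*(2*exp(-2*I*pi/5) + exp(-4*I*pi/5) + exp(4*I*pi/5) + 3*exp(2*I*pi/5))*conj(exp(-4*I*pi/5)) + 1*(3*exp(-2*I*pi/5) + exp(-4*I*pi/5) + exp(4*I*pi/5) + 2*exp(2*I*pi/5))*conj(exp(4*I*pi/5)) + 1*(2*exp(-4*I*pi/5) + exp(-2*I*pi/5) + exp(2*I*pi/5) + 3*exp(4*I*pi/5))*conj(exp(2*I*pi/5))]
      = (1/5)[(7) + (1 + 3*exp(-2*I*pi/5) + 2*exp(-4*I*pi/5) + exp(4*I*pi/5)) + (1 + 3*exp(-4*I*pi/5) + exp(-2*I*pi/5) + 2*exp(2*I*pi/5)) + (1 + 2*exp(-2*I*pi/5) + exp(2*I*pi/5) + 3*exp(4*I*pi/5)) + (1 + exp(-4*I*pi/5) + 2*exp(4*I*pi/5) + 3*exp(2*I*pi/5))] = 5/5 = 1
(Exp terms are combined using exp(i*s)*conj(exp(i*t)) = exp(i*(s-t)), and sums of them are collapsed using the identity that for every m > 1 the m distinct m-th roots of unity sum to 0, e.g. 1 + exp(2*I*pi/3) + exp(-2*I*pi/3) = 0.)
Dimension check: dim(rho) = sum (mult * dim) = 0*1 + 1*1 + 2*1 + 3*1 + 1*1 = 7 = chi_rho(e) = 7.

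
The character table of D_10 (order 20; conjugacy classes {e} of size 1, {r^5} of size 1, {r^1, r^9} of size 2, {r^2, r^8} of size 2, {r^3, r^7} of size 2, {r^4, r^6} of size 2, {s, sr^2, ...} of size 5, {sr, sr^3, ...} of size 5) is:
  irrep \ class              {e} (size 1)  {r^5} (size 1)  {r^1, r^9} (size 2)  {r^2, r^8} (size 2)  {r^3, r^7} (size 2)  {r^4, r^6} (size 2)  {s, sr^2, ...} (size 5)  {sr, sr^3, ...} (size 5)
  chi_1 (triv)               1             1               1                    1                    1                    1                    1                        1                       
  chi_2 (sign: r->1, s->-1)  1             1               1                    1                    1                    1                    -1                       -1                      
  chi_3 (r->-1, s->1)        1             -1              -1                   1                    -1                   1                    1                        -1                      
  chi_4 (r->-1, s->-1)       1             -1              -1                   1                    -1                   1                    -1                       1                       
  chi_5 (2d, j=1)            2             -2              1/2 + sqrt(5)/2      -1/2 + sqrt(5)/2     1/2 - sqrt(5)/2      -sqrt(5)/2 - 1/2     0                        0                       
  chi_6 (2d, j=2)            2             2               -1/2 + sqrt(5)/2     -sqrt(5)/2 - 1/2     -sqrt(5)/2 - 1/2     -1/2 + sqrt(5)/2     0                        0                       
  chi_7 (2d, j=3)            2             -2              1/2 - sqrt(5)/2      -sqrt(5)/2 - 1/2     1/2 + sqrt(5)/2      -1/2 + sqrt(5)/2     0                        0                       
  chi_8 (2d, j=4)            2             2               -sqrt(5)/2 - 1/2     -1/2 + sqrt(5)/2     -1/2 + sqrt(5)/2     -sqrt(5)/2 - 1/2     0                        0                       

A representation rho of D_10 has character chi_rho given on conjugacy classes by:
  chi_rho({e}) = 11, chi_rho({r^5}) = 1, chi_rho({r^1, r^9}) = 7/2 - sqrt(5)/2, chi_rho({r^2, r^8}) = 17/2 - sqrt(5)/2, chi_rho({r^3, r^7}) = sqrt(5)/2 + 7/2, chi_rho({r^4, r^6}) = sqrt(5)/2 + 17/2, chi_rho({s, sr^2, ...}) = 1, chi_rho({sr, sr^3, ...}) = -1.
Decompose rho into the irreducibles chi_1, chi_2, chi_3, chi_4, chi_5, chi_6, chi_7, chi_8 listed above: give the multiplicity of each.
Multiplicities: chi_1: 3, chi_2: 3, chi_3: 2, chi_4: 1, chi_5: 0, chi_6: 0, chi_7: 1, chi_8: 0.

Derivation: Use <chi_rho, chi> = (1/|G|) sum_C |C| * chi_rho(C) * conj(chi(C)) with |G| = 20 for each irreducible chi in the table:
  <chi_rho, chi_1> = (1/20)[1*(11)*conj(1) + 1*(1)*conj(1) + 2*(7/2 - sqrt(5)/2)*conj(1) + 2*(17/2 - sqrt(5)/2)*conj(1) + 2*(sqrt(5)/2 + 7/2)*conj(1) + 2*(sqrt(5)/2 + 17/2)*conj(1) + 5*(1)*conj(1) + 5*(-1)*conj(1)]
      = (1/20)[(11) + (1) + (7 - sqrt(5)) + (17 - sqrt(5)) + (sqrt(5) + 7) + (sqrt(5) + 17) + (5) + (-5)] = 60/20 = 3
  <chi_rho, chi_2> = (1/20)[1*(11)*conj(1) + 1*(1)*conj(1) + 2*(7/2 - sqrt(5)/2)*conj(1) + 2*(17/2 - sqrt(5)/2)*conj(1) + 2*(sqrt(5)/2 + 7/2)*conj(1) + 2*(sqrt(5)/2 + 17/2)*conj(1) + 5*(1)*conj(-1) + 5*(-1)*conj(-1)]
      = (1/20)[(11) + (1) + (7 - sqrt(5)) + (17 - sqrt(5)) + (sqrt(5) + 7) + (sqrt(5) + 17) + (-5) + (5)] = 60/20 = 3
  <chi_rho, chi_3> = (1/20)[1*(11)*conj(1) + 1*(1)*conj(-1) + 2*(7/2 - sqrt(5)/2)*conj(-1) + 2*(17/2 - sqrt(5)/2)*conj(1) + 2*(sqrt(5)/2 + 7/2)*conj(-1) + 2*(sqrt(5)/2 + 17/2)*conj(1) + 5*(1)*conj(1) + 5*(-1)*conj(-1)]
      = (1/20)[(11) + (-1) + (-7 + sqrt(5)) + (17 - sqrt(5)) + (-7 - sqrt(5)) + (sqrt(5) + 17) + (5) + (5)] = 40/20 = 2
  <chi_rho, chi_4> = (1/20)[1*(11)*conj(1) + 1*(1)*conj(-1) + 2*(7/2 - sqrt(5)/2)*conj(-1) + 2*(17/2 - sqrt(5)/2)*conj(1) + 2*(sqrt(5)/2 + 7/2)*conj(-1) + 2*(sqrt(5)/2 + 17/2)*conj(1) + 5*(1)*conj(-1) + 5*(-1)*conj(1)]
      = (1/20)[(11) + (-1) + (-7 + sqrt(5)) + (17 - sqrt(5)) + (-7 - sqrt(5)) + (sqrt(5) + 17) + (-5) + (-5)] = 20/20 = 1
  <chi_rho, chi_5> = (1/20)[1*(11)*conj(2) + 1*(1)*conj(-2) + 2*(7/2 - sqrt(5)/2)*conj(1/2 + sqrt(5)/2) + 2*(17/2 - sqrt(5)/2)*conj(-1/2 + sqrt(5)/2) + 2*(sqrt(5)/2 + 7/2)*conj(1/2 - sqrt(5)/2) + 2*(sqrt(5)/2 + 17/2)*conj(-sqrt(5)/2 - 1/2) + 5*(1)*conj(0) + 5*(-1)*conj(0)]
      = (1/20)[(22) + (-2) + (1 + 3*sqrt(5)) + (-11 + 9*sqrt(5)) + (1 - 3*sqrt(5)) + (-9*sqrt(5) - 11) + (0) + (0)] = 0/20 = 0
  <chi_rho, chi_6> = (1/20)[1*(11)*conj(2) + 1*(1)*conj(2) + 2*(7/2 - sqrt(5)/2)*conj(-1/2 + sqrt(5)/2) + 2*(17/2 - sqrt(5)/2)*conj(-sqrt(5)/2 - 1/2) + 2*(sqrt(5)/2 + 7/2)*conj(-sqrt(5)/2 - 1/2) + 2*(sqrt(5)/2 + 17/2)*conj(-1/2 + sqrt(5)/2) + 5*(1)*conj(0) + 5*(-1)*conj(0)]
      = (1/20)[(22) + (2) + (-6 + 4*sqrt(5)) + (-8*sqrt(5) - 6) + (-4*sqrt(5) - 6) + (-6 + 8*sqrt(5)) + (0) + (0)] = 0/20 = 0
  <chi_rho, chi_7> = (1/20)[1*(11)*conj(2) + 1*(1)*conj(-2) + 2*(7/2 - sqrt(5)/2)*conj(1/2 - sqrt(5)/2) + 2*(17/2 - sqrt(5)/2)*conj(-sqrt(5)/2 - 1/2) + 2*(sqrt(5)/2 + 7/2)*conj(1/2 + sqrt(5)/2) + 2*(sqrt(5)/2 + 17/2)*conj(-1/2 + sqrt(5)/2) + 5*(1)*conj(0) + 5*(-1)*conj(0)]
      = (1/20)[(22) + (-2) + (6 - 4*sqrt(5)) + (-8*sqrt(5) - 6) + (6 + 4*sqrt(5)) + (-6 + 8*sqrt(5)) + (0) + (0)] = 20/20 = 1
  <chi_rho, chi_8> = (1/20)[1*(11)*conj(2) + 1*(1)*conj(2) + 2*(7/2 - sqrt(5)/2)*conj(-sqrt(5)/2 - 1/2) + 2*(17/2 - sqrt(5)/2)*conj(-1/2 + sqrt(5)/2) + 2*(sqrt(5)/2 + 7/2)*conj(-1/2 + sqrt(5)/2) + 2*(sqrt(5)/2 + 17/2)*conj(-sqrt(5)/2 - 1/2) + 5*(1)*conj(0) + 5*(-1)*conj(0)]
      = (1/20)[(22) + (2) + (-3*sqrt(5) - 1) + (-11 + 9*sqrt(5)) + (-1 + 3*sqrt(5)) + (-9*sqrt(5) - 11) + (0) + (0)] = 0/20 = 0
Dimension check: dim(rho) = sum (mult * dim) = 3*1 + 3*1 + 2*1 + 1*1 + 0*2 + 0*2 + 1*2 + 0*2 = 11 = chi_rho(e) = 11.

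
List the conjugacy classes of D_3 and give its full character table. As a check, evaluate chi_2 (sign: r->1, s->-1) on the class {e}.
Conjugacy classes: {e} of size 1, {r^1, r^2} of size 2, {s, sr, ..., sr^2} of size 3.
Character table:
  irrep \ class              {e} (size 1)  {r^1, r^2} (size 2)  {s, sr, ..., sr^2} (size 3)
  chi_1 (triv)               1             1                    1                          
  chi_2 (sign: r->1, s->-1)  1             1                    -1                         
  chi_3 (2d, j=1)            2             -1                   0                          

Spot check: chi_2 (sign: r->1, s->-1) on {e} = 1.

Justification: D_3 has order 2*3 = 6 with 3 conjugacy classes, hence 3 irreducibles. Sum of squared dims 1 + 1 + 4 = 6 = |G|. Linear characters come from the abelianisation; the 2-dimensional irreps have character r^k -> 2*cos(2*pi*j*k/3), reflections -> 0.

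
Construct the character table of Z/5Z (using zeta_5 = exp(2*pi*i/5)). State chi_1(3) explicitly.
Character table of Z/5Z (irreps indexed chi_0,...,chi_4 with chi_k(m) = zeta_5^(k*m), zeta_5 = exp(2*pi*i/5)):
  irrep \ class  {0} (size 1)  {1} (size 1)    {2} (size 1)    {3} (size 1)    {4} (size 1)  
  chi_0          1             1               1               1               1             
  chi_1          1             exp(2*I*pi/5)   exp(4*I*pi/5)   exp(-4*I*pi/5)  exp(-2*I*pi/5)
  chi_2          1             exp(4*I*pi/5)   exp(-2*I*pi/5)  exp(2*I*pi/5)   exp(-4*I*pi/5)
  chi_3          1             exp(-4*I*pi/5)  exp(2*I*pi/5)   exp(-2*I*pi/5)  exp(4*I*pi/5) 
  chi_4          1             exp(-2*I*pi/5)  exp(-4*I*pi/5)  exp(4*I*pi/5)   exp(2*I*pi/5) 

Spot check: chi_1(3) = zeta_5^(1*3) = zeta_5^3 = exp(-4*I*pi/5).

Details: Z/5Z is abelian, so all 5 irreducible complex representations are 1-dimensional. They are given by chi_k(m) = zeta_5^(k*m) for k = 0,...,4. Row orthogonality: sum_m chi_k(m) conj(chi_l(m)) = 5 * [k = l].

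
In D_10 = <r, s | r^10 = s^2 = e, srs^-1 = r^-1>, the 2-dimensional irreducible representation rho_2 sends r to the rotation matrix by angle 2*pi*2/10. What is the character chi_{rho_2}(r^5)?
chi_{rho_2}(r^5) = 2*cos(2*pi*2*5/10) = 2

Justification: rho_2(r^5) is rotation by angle 2*pi*2*5/10, whose trace is 2*cos(2*pi*2*5/10) = 2.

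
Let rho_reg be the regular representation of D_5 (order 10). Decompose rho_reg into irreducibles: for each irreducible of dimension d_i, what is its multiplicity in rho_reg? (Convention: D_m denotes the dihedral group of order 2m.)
Each irreducible V_i of dimension d_i appears with multiplicity d_i, i.e. rho_reg = (direct sum over all irreducibles V_i) d_i V_i. The irreducible dimensions for D_5 are 1, 1, 2, 2: 2 irreducibles of dimension 1, each with multiplicity 1; 2 irreducibles of dimension 2, each with multiplicity 2. Total dimension 2*1*1 + 2*2*2 = 10 = |G|.

Reasoning: General theorem: in the regular representation of a finite group G, each irreducible appears with multiplicity equal to its dimension. Check: dim(rho_reg) = sum d_i^2 = 1 + 1 + 4 + 4 = 10 = |G|.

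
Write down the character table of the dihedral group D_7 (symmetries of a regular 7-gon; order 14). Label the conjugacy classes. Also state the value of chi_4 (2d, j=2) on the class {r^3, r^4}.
Conjugacy classes: {e} of size 1, {r^1, r^6} of size 2, {r^2, r^5} of size 2, {r^3, r^4} of size 2, {s, sr, ..., sr^6} of size 7.
Character table:
  irrep \ class              {e} (size 1)  {r^1, r^6} (size 2)  {r^2, r^5} (size 2)  {r^3, r^4} (size 2)  {s, sr, ..., sr^6} (size 7)
  chi_1 (triv)               1             1                    1                    1                    1                          
  chi_2 (sign: r->1, s->-1)  1             1                    1                    1                    -1                         
  chi_3 (2d, j=1)            2             2*cos(2*pi/7)        -2*cos(3*pi/7)       -2*cos(pi/7)         0                          
  chi_4 (2d, j=2)            2             -2*cos(3*pi/7)       -2*cos(pi/7)         2*cos(2*pi/7)        0                          
  chi_5 (2d, j=3)            2             -2*cos(pi/7)         2*cos(2*pi/7)        -2*cos(3*pi/7)       0                          

Spot check: chi_4 (2d, j=2) on {r^3, r^4} = 2*cos(2*pi/7).

Argument: D_7 has order 2*7 = 14 with 5 conjugacy classes, hence 5 irreducibles. Sum of squared dims 1 + 1 + 4 + 4 + 4 = 14 = |G|. Linear characters come from the abelianisation; the 2-dimensional irreps have character r^k -> 2*cos(2*pi*j*k/7), reflections -> 0.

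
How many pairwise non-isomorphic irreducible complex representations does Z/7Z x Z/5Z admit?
35

Reasoning: The number of irreducible complex representations of a finite group equals its number of conjugacy classes. Z/7Z x Z/5Z is abelian of order 35, so every element is its own conjugacy class: 35 classes, so Z/7Z x Z/5Z (order 35) has exactly 35 irreducible complex representations.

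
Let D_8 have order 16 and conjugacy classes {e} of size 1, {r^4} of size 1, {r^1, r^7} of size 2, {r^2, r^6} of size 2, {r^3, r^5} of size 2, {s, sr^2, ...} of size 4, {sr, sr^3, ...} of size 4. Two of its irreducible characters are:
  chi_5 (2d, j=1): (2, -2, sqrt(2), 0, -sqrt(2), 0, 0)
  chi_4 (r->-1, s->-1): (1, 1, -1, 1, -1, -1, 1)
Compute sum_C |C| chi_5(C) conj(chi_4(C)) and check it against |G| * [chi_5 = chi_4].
Sum = 0; so <chi_5, chi_4> = 0 (distinct irreducibles are orthogonal).

Solution. Compute term by term over conjugacy classes (|C| * chi_5(C) * conj(chi_4(C))):
  1*(2)*conj(1) + 1*(-2)*conj(1) + 2*(sqrt(2))*conj(-1) + 2*(0)*conj(1) + 2*(-sqrt(2))*conj(-1) + 4*(0)*conj(-1) + 4*(0)*conj(1)
  = (2) + (-2) + (-2*sqrt(2)) + (0) + (2*sqrt(2)) + (0) + (0)
  = 0.
Dividing by |G| = 16 gives 0/16 = 0, matching the row-orthogonality relation <chi_5, chi_4> = [chi_5 = chi_4].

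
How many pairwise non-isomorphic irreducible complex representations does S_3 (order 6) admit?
3

Details: The number of irreducible complex representations of a finite group equals its number of conjugacy classes. Conjugacy classes in S_3 correspond to cycle types, i.e. partitions of 3; there are p(3) = 3 of them, so S_3 (order 6) has exactly 3 irreducible complex representations.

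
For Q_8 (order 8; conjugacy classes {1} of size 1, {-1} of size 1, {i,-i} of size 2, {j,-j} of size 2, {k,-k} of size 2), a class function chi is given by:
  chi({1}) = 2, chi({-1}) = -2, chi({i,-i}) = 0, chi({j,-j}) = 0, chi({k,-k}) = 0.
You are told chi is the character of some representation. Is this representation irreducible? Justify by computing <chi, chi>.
Irreducible: <chi, chi> = 1.

<chi, chi> = (1/|G|) sum_C |C| * |chi(C)|^2 = (1/8)[1*|2|^2 + 1*|-2|^2 + 2*|0|^2 + 2*|0|^2 + 2*|0|^2]
  = (1/8)[(4) + (4) + (0) + (0) + (0)] = 8/8 = 1.
A character is irreducible iff <chi, chi> = 1, so this representation is irreducible.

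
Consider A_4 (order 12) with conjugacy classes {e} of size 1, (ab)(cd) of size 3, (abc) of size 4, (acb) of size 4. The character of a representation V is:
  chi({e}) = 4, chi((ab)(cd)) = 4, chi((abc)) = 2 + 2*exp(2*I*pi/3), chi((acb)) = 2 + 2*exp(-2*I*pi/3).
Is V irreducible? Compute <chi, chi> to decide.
Not irreducible (reducible): <chi, chi> = 8 > 1.

Reasoning: <chi, chi> = (1/|G|) sum_C |C| * |chi(C)|^2 = (1/12)[1*|4|^2 + 3*|4|^2 + 4*|2 + 2*exp(2*I*pi/3)|^2 + 4*|2 + 2*exp(-2*I*pi/3)|^2]
  = (1/12)[(16) + (48) + (16) + (16)] = 96/12 = 8.
(Exp terms are combined using exp(i*s)*conj(exp(i*t)) = exp(i*(s-t)), and sums of them are collapsed using the identity that for every m > 1 the m distinct m-th roots of unity sum to 0, e.g. 1 + exp(2*I*pi/3) + exp(-2*I*pi/3) = 0.)
A character is irreducible iff <chi, chi> = 1, so this representation is reducible.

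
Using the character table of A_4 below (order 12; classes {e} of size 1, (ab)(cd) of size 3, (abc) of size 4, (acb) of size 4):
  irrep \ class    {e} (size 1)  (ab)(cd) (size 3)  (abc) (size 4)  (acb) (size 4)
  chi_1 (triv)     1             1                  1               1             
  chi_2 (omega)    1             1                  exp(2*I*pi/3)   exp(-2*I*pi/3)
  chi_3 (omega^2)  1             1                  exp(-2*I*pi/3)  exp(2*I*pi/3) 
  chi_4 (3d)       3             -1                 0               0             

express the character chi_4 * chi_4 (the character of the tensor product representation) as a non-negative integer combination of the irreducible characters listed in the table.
chi_4 tensor chi_4 = chi_1 + chi_2 + chi_3 + 2*chi_4 (all other irreducibles have multiplicity 0).

Proof sketch: The character of a tensor product is the pointwise product (chi_4 * chi_4)(C) = chi_4(C) * chi_4(C):
  {e}: (3)*(3), (ab)(cd): (-1)*(-1), (abc): (0)*(0), (acb): (0)*(0)
so (chi_4 * chi_4) takes values
  {e} -> 9, (ab)(cd) -> 1, (abc) -> 0, (acb) -> 0.
Now take the inner product of this character with each irreducible chi from the table, <chi_4*chi_4, chi> = (1/12) sum_C |C| (chi_4*chi_4)(C) conj(chi(C)):
  <chi_4*chi_4, chi_1> = (1/12)[1*(9)*conj(1) + 3*(1)*conj(1) + 4*(0)*conj(1) + 4*(0)*conj(1)]
      = (1/12)[(9) + (3) + (0) + (0)] = 12/12 = 1
  <chi_4*chi_4, chi_2> = (1/12)[1*(9)*conj(1) + 3*(1)*conj(1) + 4*(0)*conj(exp(2*I*pi/3)) + 4*(0)*conj(exp(-2*I*pi/3))]
      = (1/12)[(9) + (3) + (0) + (0)] = 12/12 = 1
  <chi_4*chi_4, chi_3> = (1/12)[1*(9)*conj(1) + 3*(1)*conj(1) + 4*(0)*conj(exp(-2*I*pi/3)) + 4*(0)*conj(exp(2*I*pi/3))]
      = (1/12)[(9) + (3) + (0) + (0)] = 12/12 = 1
  <chi_4*chi_4, chi_4> = (1/12)[1*(9)*conj(3) + 3*(1)*conj(-1) + 4*(0)*conj(0) + 4*(0)*conj(0)]
      = (1/12)[(27) + (-3) + (0) + (0)] = 24/12 = 2
(Exp terms are combined using exp(i*s)*conj(exp(i*t)) = exp(i*(s-t)), and sums of them are collapsed using the identity that for every m > 1 the m distinct m-th roots of unity sum to 0, e.g. 1 + exp(2*I*pi/3) + exp(-2*I*pi/3) = 0.)
Hence the multiplicities are chi_1: 1, chi_2: 1, chi_3: 1, chi_4: 2. Dimension check: dim(chi_4)*dim(chi_4) = 3*3 = 9 and sum (mult * dim) = 1*1 + 1*1 + 1*1 + 2*3 = 9.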